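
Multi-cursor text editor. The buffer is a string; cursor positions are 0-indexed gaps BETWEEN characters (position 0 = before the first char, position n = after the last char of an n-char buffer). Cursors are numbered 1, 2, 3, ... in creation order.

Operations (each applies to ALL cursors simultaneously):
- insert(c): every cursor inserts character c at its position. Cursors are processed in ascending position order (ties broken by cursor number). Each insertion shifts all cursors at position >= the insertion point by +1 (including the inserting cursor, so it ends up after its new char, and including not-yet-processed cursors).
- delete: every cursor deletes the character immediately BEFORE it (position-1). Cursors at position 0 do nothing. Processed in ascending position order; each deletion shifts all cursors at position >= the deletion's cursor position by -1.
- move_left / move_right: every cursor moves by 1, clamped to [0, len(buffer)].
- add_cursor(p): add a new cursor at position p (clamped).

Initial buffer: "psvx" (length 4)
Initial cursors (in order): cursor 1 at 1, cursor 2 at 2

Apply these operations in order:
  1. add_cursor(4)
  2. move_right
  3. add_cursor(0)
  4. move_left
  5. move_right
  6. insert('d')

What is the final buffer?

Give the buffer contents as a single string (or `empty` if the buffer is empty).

Answer: pdsdvdxd

Derivation:
After op 1 (add_cursor(4)): buffer="psvx" (len 4), cursors c1@1 c2@2 c3@4, authorship ....
After op 2 (move_right): buffer="psvx" (len 4), cursors c1@2 c2@3 c3@4, authorship ....
After op 3 (add_cursor(0)): buffer="psvx" (len 4), cursors c4@0 c1@2 c2@3 c3@4, authorship ....
After op 4 (move_left): buffer="psvx" (len 4), cursors c4@0 c1@1 c2@2 c3@3, authorship ....
After op 5 (move_right): buffer="psvx" (len 4), cursors c4@1 c1@2 c2@3 c3@4, authorship ....
After op 6 (insert('d')): buffer="pdsdvdxd" (len 8), cursors c4@2 c1@4 c2@6 c3@8, authorship .4.1.2.3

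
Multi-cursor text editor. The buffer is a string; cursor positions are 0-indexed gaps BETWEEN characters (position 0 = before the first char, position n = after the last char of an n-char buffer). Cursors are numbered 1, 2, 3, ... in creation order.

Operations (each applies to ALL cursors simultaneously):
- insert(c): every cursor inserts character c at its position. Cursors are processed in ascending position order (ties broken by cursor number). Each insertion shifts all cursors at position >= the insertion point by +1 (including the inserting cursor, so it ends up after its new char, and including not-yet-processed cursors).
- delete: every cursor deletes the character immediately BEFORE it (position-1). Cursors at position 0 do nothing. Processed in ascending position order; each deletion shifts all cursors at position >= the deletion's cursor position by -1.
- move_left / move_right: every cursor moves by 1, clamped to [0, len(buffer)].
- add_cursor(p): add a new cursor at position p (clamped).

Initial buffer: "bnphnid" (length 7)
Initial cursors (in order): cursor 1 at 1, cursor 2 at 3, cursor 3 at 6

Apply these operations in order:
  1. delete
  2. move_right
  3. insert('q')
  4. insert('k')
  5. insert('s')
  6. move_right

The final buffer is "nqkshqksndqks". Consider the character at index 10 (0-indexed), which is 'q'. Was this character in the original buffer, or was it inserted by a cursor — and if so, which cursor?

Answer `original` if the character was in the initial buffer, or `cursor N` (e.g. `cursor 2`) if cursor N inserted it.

Answer: cursor 3

Derivation:
After op 1 (delete): buffer="nhnd" (len 4), cursors c1@0 c2@1 c3@3, authorship ....
After op 2 (move_right): buffer="nhnd" (len 4), cursors c1@1 c2@2 c3@4, authorship ....
After op 3 (insert('q')): buffer="nqhqndq" (len 7), cursors c1@2 c2@4 c3@7, authorship .1.2..3
After op 4 (insert('k')): buffer="nqkhqkndqk" (len 10), cursors c1@3 c2@6 c3@10, authorship .11.22..33
After op 5 (insert('s')): buffer="nqkshqksndqks" (len 13), cursors c1@4 c2@8 c3@13, authorship .111.222..333
After op 6 (move_right): buffer="nqkshqksndqks" (len 13), cursors c1@5 c2@9 c3@13, authorship .111.222..333
Authorship (.=original, N=cursor N): . 1 1 1 . 2 2 2 . . 3 3 3
Index 10: author = 3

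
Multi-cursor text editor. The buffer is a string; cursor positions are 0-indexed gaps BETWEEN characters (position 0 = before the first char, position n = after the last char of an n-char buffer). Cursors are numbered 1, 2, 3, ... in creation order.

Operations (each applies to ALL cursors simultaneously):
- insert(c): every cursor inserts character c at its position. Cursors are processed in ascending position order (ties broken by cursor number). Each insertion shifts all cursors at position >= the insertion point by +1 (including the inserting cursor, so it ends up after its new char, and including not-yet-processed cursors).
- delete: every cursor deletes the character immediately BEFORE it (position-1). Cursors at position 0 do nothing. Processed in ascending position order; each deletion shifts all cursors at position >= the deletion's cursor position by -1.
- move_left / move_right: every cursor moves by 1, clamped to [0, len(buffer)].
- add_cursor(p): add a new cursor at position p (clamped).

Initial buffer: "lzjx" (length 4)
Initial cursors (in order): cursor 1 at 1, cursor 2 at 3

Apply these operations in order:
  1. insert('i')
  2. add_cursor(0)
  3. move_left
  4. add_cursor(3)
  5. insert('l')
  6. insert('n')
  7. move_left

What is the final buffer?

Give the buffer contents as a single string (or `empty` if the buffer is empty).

After op 1 (insert('i')): buffer="lizjix" (len 6), cursors c1@2 c2@5, authorship .1..2.
After op 2 (add_cursor(0)): buffer="lizjix" (len 6), cursors c3@0 c1@2 c2@5, authorship .1..2.
After op 3 (move_left): buffer="lizjix" (len 6), cursors c3@0 c1@1 c2@4, authorship .1..2.
After op 4 (add_cursor(3)): buffer="lizjix" (len 6), cursors c3@0 c1@1 c4@3 c2@4, authorship .1..2.
After op 5 (insert('l')): buffer="lllizljlix" (len 10), cursors c3@1 c1@3 c4@6 c2@8, authorship 3.11.4.22.
After op 6 (insert('n')): buffer="lnllnizlnjlnix" (len 14), cursors c3@2 c1@5 c4@9 c2@12, authorship 33.111.44.222.
After op 7 (move_left): buffer="lnllnizlnjlnix" (len 14), cursors c3@1 c1@4 c4@8 c2@11, authorship 33.111.44.222.

Answer: lnllnizlnjlnix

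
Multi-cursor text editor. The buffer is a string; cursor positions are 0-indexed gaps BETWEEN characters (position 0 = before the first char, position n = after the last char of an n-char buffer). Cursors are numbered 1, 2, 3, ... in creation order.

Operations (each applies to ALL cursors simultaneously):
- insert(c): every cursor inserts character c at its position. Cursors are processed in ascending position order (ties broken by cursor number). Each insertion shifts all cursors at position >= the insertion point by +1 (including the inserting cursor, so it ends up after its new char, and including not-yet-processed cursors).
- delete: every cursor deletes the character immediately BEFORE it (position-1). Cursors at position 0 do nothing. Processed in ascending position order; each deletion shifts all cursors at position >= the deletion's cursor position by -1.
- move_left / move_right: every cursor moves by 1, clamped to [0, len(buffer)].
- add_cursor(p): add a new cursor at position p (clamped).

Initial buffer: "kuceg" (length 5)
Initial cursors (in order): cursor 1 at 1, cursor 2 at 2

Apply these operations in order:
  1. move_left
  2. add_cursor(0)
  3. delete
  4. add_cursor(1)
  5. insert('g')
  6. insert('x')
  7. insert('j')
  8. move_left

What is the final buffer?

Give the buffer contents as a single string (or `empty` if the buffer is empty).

After op 1 (move_left): buffer="kuceg" (len 5), cursors c1@0 c2@1, authorship .....
After op 2 (add_cursor(0)): buffer="kuceg" (len 5), cursors c1@0 c3@0 c2@1, authorship .....
After op 3 (delete): buffer="uceg" (len 4), cursors c1@0 c2@0 c3@0, authorship ....
After op 4 (add_cursor(1)): buffer="uceg" (len 4), cursors c1@0 c2@0 c3@0 c4@1, authorship ....
After op 5 (insert('g')): buffer="gggugceg" (len 8), cursors c1@3 c2@3 c3@3 c4@5, authorship 123.4...
After op 6 (insert('x')): buffer="gggxxxugxceg" (len 12), cursors c1@6 c2@6 c3@6 c4@9, authorship 123123.44...
After op 7 (insert('j')): buffer="gggxxxjjjugxjceg" (len 16), cursors c1@9 c2@9 c3@9 c4@13, authorship 123123123.444...
After op 8 (move_left): buffer="gggxxxjjjugxjceg" (len 16), cursors c1@8 c2@8 c3@8 c4@12, authorship 123123123.444...

Answer: gggxxxjjjugxjceg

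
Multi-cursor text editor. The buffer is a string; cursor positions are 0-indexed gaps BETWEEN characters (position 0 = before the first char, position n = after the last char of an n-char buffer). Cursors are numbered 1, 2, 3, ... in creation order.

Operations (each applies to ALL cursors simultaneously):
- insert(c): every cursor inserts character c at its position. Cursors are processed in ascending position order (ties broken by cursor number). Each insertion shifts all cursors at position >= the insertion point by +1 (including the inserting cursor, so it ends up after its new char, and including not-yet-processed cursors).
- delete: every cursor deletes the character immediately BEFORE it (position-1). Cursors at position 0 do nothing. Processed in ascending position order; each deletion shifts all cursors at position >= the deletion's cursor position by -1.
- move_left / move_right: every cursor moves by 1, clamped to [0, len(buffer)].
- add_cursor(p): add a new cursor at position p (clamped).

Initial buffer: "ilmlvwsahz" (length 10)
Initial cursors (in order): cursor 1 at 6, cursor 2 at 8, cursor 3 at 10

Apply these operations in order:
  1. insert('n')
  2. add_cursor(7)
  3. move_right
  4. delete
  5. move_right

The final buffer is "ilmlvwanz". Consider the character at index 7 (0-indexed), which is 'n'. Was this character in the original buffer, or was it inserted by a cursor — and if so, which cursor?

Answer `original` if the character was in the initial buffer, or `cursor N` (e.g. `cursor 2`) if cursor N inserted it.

After op 1 (insert('n')): buffer="ilmlvwnsanhzn" (len 13), cursors c1@7 c2@10 c3@13, authorship ......1..2..3
After op 2 (add_cursor(7)): buffer="ilmlvwnsanhzn" (len 13), cursors c1@7 c4@7 c2@10 c3@13, authorship ......1..2..3
After op 3 (move_right): buffer="ilmlvwnsanhzn" (len 13), cursors c1@8 c4@8 c2@11 c3@13, authorship ......1..2..3
After op 4 (delete): buffer="ilmlvwanz" (len 9), cursors c1@6 c4@6 c2@8 c3@9, authorship .......2.
After op 5 (move_right): buffer="ilmlvwanz" (len 9), cursors c1@7 c4@7 c2@9 c3@9, authorship .......2.
Authorship (.=original, N=cursor N): . . . . . . . 2 .
Index 7: author = 2

Answer: cursor 2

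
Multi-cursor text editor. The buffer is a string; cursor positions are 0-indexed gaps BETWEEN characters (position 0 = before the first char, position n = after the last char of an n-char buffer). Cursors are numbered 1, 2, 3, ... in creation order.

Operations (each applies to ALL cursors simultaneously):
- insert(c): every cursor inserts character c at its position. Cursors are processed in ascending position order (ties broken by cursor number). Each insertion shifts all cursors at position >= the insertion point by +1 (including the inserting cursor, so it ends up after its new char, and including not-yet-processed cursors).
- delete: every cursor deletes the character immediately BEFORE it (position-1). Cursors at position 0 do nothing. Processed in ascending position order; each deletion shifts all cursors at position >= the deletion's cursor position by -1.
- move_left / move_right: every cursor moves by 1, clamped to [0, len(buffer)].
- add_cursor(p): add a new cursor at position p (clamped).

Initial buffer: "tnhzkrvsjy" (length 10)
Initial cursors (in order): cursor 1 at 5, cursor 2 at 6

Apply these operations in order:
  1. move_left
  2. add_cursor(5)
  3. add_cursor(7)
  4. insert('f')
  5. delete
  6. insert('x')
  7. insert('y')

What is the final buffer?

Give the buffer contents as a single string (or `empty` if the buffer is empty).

Answer: tnhzxykxxyyrvxysjy

Derivation:
After op 1 (move_left): buffer="tnhzkrvsjy" (len 10), cursors c1@4 c2@5, authorship ..........
After op 2 (add_cursor(5)): buffer="tnhzkrvsjy" (len 10), cursors c1@4 c2@5 c3@5, authorship ..........
After op 3 (add_cursor(7)): buffer="tnhzkrvsjy" (len 10), cursors c1@4 c2@5 c3@5 c4@7, authorship ..........
After op 4 (insert('f')): buffer="tnhzfkffrvfsjy" (len 14), cursors c1@5 c2@8 c3@8 c4@11, authorship ....1.23..4...
After op 5 (delete): buffer="tnhzkrvsjy" (len 10), cursors c1@4 c2@5 c3@5 c4@7, authorship ..........
After op 6 (insert('x')): buffer="tnhzxkxxrvxsjy" (len 14), cursors c1@5 c2@8 c3@8 c4@11, authorship ....1.23..4...
After op 7 (insert('y')): buffer="tnhzxykxxyyrvxysjy" (len 18), cursors c1@6 c2@11 c3@11 c4@15, authorship ....11.2323..44...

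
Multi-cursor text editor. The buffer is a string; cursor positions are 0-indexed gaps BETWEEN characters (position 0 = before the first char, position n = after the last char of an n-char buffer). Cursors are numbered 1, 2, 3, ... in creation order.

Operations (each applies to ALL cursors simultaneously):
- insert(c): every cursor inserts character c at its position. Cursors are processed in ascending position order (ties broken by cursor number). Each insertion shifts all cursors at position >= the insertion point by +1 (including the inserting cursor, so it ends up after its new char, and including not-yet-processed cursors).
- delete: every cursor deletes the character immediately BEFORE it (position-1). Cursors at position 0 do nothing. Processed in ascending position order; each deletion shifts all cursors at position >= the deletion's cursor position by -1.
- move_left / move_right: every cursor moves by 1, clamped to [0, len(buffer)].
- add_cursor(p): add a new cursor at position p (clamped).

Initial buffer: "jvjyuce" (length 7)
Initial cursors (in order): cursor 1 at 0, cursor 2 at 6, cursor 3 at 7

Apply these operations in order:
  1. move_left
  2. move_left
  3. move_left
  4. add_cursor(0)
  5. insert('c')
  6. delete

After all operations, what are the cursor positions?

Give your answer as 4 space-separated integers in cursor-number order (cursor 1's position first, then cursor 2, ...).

After op 1 (move_left): buffer="jvjyuce" (len 7), cursors c1@0 c2@5 c3@6, authorship .......
After op 2 (move_left): buffer="jvjyuce" (len 7), cursors c1@0 c2@4 c3@5, authorship .......
After op 3 (move_left): buffer="jvjyuce" (len 7), cursors c1@0 c2@3 c3@4, authorship .......
After op 4 (add_cursor(0)): buffer="jvjyuce" (len 7), cursors c1@0 c4@0 c2@3 c3@4, authorship .......
After op 5 (insert('c')): buffer="ccjvjcycuce" (len 11), cursors c1@2 c4@2 c2@6 c3@8, authorship 14...2.3...
After op 6 (delete): buffer="jvjyuce" (len 7), cursors c1@0 c4@0 c2@3 c3@4, authorship .......

Answer: 0 3 4 0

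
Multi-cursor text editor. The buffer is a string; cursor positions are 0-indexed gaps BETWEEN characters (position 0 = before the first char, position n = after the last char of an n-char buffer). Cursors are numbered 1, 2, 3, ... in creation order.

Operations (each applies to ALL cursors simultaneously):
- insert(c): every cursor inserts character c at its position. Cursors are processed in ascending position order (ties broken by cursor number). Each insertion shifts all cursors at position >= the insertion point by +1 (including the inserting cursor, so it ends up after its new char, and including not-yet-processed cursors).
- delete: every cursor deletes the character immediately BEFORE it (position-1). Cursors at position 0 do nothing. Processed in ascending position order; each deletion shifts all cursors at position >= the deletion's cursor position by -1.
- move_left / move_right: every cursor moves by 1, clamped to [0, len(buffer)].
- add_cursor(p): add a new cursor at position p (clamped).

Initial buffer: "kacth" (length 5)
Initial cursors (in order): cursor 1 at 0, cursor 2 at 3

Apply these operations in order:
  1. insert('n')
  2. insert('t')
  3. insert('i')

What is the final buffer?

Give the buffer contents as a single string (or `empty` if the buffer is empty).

After op 1 (insert('n')): buffer="nkacnth" (len 7), cursors c1@1 c2@5, authorship 1...2..
After op 2 (insert('t')): buffer="ntkacntth" (len 9), cursors c1@2 c2@7, authorship 11...22..
After op 3 (insert('i')): buffer="ntikacntith" (len 11), cursors c1@3 c2@9, authorship 111...222..

Answer: ntikacntith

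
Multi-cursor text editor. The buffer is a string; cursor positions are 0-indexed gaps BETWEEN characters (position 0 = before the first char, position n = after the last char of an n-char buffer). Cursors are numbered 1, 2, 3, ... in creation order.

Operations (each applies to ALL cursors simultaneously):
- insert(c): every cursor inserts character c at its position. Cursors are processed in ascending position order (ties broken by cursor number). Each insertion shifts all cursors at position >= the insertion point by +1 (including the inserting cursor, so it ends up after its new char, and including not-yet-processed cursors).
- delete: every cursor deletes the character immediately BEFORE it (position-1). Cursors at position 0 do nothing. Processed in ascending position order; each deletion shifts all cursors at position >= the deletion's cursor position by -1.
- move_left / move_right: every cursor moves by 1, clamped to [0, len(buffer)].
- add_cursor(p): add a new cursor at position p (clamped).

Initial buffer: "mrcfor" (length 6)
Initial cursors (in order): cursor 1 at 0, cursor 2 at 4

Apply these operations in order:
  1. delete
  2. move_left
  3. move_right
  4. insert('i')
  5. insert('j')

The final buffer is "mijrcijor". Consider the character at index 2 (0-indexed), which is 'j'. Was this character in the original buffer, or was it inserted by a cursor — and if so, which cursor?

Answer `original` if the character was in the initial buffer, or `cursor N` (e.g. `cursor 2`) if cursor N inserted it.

After op 1 (delete): buffer="mrcor" (len 5), cursors c1@0 c2@3, authorship .....
After op 2 (move_left): buffer="mrcor" (len 5), cursors c1@0 c2@2, authorship .....
After op 3 (move_right): buffer="mrcor" (len 5), cursors c1@1 c2@3, authorship .....
After op 4 (insert('i')): buffer="mircior" (len 7), cursors c1@2 c2@5, authorship .1..2..
After op 5 (insert('j')): buffer="mijrcijor" (len 9), cursors c1@3 c2@7, authorship .11..22..
Authorship (.=original, N=cursor N): . 1 1 . . 2 2 . .
Index 2: author = 1

Answer: cursor 1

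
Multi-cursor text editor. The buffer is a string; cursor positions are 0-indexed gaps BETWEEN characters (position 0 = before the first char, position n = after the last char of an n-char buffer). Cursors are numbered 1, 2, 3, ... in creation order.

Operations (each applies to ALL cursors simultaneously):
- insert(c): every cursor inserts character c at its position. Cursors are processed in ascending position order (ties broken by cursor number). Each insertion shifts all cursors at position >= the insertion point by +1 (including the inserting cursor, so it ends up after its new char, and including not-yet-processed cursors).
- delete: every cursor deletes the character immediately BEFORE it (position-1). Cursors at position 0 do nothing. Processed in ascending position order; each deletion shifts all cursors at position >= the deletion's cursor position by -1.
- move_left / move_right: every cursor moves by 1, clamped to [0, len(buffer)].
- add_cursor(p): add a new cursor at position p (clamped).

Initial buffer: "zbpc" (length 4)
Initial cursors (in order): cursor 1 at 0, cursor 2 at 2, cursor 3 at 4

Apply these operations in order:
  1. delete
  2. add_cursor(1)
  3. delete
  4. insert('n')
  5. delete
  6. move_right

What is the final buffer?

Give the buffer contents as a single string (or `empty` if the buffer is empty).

After op 1 (delete): buffer="zp" (len 2), cursors c1@0 c2@1 c3@2, authorship ..
After op 2 (add_cursor(1)): buffer="zp" (len 2), cursors c1@0 c2@1 c4@1 c3@2, authorship ..
After op 3 (delete): buffer="" (len 0), cursors c1@0 c2@0 c3@0 c4@0, authorship 
After op 4 (insert('n')): buffer="nnnn" (len 4), cursors c1@4 c2@4 c3@4 c4@4, authorship 1234
After op 5 (delete): buffer="" (len 0), cursors c1@0 c2@0 c3@0 c4@0, authorship 
After op 6 (move_right): buffer="" (len 0), cursors c1@0 c2@0 c3@0 c4@0, authorship 

Answer: empty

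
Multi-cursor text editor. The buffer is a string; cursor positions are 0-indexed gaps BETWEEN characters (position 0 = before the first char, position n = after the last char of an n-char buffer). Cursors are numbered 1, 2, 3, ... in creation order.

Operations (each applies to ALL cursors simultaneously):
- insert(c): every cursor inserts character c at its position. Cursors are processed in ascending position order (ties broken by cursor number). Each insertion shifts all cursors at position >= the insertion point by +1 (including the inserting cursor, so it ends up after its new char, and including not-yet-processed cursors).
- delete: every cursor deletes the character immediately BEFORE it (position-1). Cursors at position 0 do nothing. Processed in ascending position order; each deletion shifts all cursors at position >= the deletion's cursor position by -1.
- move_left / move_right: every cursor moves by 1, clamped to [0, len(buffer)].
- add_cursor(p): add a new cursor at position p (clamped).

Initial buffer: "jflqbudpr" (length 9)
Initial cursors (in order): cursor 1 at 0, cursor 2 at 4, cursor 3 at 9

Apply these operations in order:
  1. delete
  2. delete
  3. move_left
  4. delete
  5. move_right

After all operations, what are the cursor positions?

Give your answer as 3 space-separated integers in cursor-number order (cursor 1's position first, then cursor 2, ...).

Answer: 1 1 3

Derivation:
After op 1 (delete): buffer="jflbudp" (len 7), cursors c1@0 c2@3 c3@7, authorship .......
After op 2 (delete): buffer="jfbud" (len 5), cursors c1@0 c2@2 c3@5, authorship .....
After op 3 (move_left): buffer="jfbud" (len 5), cursors c1@0 c2@1 c3@4, authorship .....
After op 4 (delete): buffer="fbd" (len 3), cursors c1@0 c2@0 c3@2, authorship ...
After op 5 (move_right): buffer="fbd" (len 3), cursors c1@1 c2@1 c3@3, authorship ...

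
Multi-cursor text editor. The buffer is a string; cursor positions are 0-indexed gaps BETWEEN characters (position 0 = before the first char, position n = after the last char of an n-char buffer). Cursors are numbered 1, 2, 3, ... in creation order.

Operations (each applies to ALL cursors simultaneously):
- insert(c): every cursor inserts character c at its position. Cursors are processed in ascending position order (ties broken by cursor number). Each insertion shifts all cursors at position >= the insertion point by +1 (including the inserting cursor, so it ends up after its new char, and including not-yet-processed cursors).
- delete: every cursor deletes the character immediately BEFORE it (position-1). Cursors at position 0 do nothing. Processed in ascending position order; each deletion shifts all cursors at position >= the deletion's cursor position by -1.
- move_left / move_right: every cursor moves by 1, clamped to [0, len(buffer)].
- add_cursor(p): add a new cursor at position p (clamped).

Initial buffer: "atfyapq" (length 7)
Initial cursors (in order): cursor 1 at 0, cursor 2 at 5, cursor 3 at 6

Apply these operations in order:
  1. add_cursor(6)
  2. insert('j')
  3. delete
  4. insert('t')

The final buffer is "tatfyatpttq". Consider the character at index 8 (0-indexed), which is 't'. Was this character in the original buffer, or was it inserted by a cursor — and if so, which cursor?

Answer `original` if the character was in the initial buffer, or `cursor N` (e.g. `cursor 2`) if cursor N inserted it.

Answer: cursor 3

Derivation:
After op 1 (add_cursor(6)): buffer="atfyapq" (len 7), cursors c1@0 c2@5 c3@6 c4@6, authorship .......
After op 2 (insert('j')): buffer="jatfyajpjjq" (len 11), cursors c1@1 c2@7 c3@10 c4@10, authorship 1.....2.34.
After op 3 (delete): buffer="atfyapq" (len 7), cursors c1@0 c2@5 c3@6 c4@6, authorship .......
After op 4 (insert('t')): buffer="tatfyatpttq" (len 11), cursors c1@1 c2@7 c3@10 c4@10, authorship 1.....2.34.
Authorship (.=original, N=cursor N): 1 . . . . . 2 . 3 4 .
Index 8: author = 3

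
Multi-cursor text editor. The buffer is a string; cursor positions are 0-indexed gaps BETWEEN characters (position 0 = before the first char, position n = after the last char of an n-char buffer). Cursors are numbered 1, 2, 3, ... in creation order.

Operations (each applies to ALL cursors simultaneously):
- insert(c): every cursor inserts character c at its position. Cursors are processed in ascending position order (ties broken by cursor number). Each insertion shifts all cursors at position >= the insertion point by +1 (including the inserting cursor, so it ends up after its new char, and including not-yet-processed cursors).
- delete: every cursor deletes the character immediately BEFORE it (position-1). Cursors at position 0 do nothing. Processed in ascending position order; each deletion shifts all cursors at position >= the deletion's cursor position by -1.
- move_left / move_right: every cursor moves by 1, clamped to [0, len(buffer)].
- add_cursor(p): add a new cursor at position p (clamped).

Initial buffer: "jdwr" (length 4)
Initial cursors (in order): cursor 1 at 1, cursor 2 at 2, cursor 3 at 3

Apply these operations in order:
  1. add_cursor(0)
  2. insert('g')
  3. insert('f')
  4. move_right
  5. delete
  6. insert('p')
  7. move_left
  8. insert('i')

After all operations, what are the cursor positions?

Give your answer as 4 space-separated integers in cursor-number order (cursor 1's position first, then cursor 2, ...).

After op 1 (add_cursor(0)): buffer="jdwr" (len 4), cursors c4@0 c1@1 c2@2 c3@3, authorship ....
After op 2 (insert('g')): buffer="gjgdgwgr" (len 8), cursors c4@1 c1@3 c2@5 c3@7, authorship 4.1.2.3.
After op 3 (insert('f')): buffer="gfjgfdgfwgfr" (len 12), cursors c4@2 c1@5 c2@8 c3@11, authorship 44.11.22.33.
After op 4 (move_right): buffer="gfjgfdgfwgfr" (len 12), cursors c4@3 c1@6 c2@9 c3@12, authorship 44.11.22.33.
After op 5 (delete): buffer="gfgfgfgf" (len 8), cursors c4@2 c1@4 c2@6 c3@8, authorship 44112233
After op 6 (insert('p')): buffer="gfpgfpgfpgfp" (len 12), cursors c4@3 c1@6 c2@9 c3@12, authorship 444111222333
After op 7 (move_left): buffer="gfpgfpgfpgfp" (len 12), cursors c4@2 c1@5 c2@8 c3@11, authorship 444111222333
After op 8 (insert('i')): buffer="gfipgfipgfipgfip" (len 16), cursors c4@3 c1@7 c2@11 c3@15, authorship 4444111122223333

Answer: 7 11 15 3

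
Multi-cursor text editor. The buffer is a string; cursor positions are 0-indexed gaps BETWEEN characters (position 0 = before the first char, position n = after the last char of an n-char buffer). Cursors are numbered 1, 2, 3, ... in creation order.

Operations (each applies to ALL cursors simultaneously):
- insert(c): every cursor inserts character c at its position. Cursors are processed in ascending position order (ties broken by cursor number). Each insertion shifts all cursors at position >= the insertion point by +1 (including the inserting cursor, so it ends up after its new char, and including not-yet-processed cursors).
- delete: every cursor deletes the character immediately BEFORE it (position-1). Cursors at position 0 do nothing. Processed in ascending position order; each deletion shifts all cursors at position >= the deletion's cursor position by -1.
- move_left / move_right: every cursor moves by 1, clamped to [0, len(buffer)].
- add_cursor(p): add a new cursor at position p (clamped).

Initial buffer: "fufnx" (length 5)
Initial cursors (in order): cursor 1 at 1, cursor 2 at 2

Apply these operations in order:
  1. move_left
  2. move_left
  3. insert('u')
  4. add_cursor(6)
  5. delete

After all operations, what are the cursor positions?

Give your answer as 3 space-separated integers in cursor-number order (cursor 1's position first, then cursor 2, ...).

Answer: 0 0 3

Derivation:
After op 1 (move_left): buffer="fufnx" (len 5), cursors c1@0 c2@1, authorship .....
After op 2 (move_left): buffer="fufnx" (len 5), cursors c1@0 c2@0, authorship .....
After op 3 (insert('u')): buffer="uufufnx" (len 7), cursors c1@2 c2@2, authorship 12.....
After op 4 (add_cursor(6)): buffer="uufufnx" (len 7), cursors c1@2 c2@2 c3@6, authorship 12.....
After op 5 (delete): buffer="fufx" (len 4), cursors c1@0 c2@0 c3@3, authorship ....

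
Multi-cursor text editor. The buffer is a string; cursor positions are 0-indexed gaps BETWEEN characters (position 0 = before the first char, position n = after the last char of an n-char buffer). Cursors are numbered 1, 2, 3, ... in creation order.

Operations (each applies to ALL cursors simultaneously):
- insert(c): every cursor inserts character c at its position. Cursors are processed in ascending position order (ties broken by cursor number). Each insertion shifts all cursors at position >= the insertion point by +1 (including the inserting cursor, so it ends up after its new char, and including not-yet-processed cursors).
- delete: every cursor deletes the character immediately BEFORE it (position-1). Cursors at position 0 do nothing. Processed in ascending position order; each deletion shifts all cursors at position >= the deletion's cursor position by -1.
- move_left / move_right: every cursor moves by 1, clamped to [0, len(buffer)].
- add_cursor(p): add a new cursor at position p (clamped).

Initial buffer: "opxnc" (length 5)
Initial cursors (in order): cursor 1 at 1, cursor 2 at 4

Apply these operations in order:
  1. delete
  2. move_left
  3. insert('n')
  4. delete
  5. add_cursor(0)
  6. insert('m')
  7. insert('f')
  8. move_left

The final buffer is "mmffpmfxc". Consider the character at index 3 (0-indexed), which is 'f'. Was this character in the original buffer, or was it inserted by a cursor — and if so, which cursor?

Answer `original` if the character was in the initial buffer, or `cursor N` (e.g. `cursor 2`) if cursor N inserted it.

Answer: cursor 3

Derivation:
After op 1 (delete): buffer="pxc" (len 3), cursors c1@0 c2@2, authorship ...
After op 2 (move_left): buffer="pxc" (len 3), cursors c1@0 c2@1, authorship ...
After op 3 (insert('n')): buffer="npnxc" (len 5), cursors c1@1 c2@3, authorship 1.2..
After op 4 (delete): buffer="pxc" (len 3), cursors c1@0 c2@1, authorship ...
After op 5 (add_cursor(0)): buffer="pxc" (len 3), cursors c1@0 c3@0 c2@1, authorship ...
After op 6 (insert('m')): buffer="mmpmxc" (len 6), cursors c1@2 c3@2 c2@4, authorship 13.2..
After op 7 (insert('f')): buffer="mmffpmfxc" (len 9), cursors c1@4 c3@4 c2@7, authorship 1313.22..
After op 8 (move_left): buffer="mmffpmfxc" (len 9), cursors c1@3 c3@3 c2@6, authorship 1313.22..
Authorship (.=original, N=cursor N): 1 3 1 3 . 2 2 . .
Index 3: author = 3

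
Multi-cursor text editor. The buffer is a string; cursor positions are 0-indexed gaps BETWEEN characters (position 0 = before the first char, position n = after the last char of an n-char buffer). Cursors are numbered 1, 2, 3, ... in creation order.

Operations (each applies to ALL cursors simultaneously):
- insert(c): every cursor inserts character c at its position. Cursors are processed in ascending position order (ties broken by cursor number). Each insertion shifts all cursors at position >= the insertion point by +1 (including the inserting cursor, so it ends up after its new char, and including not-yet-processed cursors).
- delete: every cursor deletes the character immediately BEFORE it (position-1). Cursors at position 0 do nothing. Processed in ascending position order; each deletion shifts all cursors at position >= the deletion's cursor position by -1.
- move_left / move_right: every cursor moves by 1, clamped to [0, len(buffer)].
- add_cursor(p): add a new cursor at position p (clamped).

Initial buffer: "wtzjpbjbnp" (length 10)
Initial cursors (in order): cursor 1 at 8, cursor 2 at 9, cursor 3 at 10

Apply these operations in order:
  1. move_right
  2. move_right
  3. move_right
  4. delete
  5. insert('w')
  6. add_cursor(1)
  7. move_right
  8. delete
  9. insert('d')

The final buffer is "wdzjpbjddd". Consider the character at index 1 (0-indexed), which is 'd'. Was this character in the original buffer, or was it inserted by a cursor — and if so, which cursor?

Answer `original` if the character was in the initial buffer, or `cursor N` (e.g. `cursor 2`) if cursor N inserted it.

After op 1 (move_right): buffer="wtzjpbjbnp" (len 10), cursors c1@9 c2@10 c3@10, authorship ..........
After op 2 (move_right): buffer="wtzjpbjbnp" (len 10), cursors c1@10 c2@10 c3@10, authorship ..........
After op 3 (move_right): buffer="wtzjpbjbnp" (len 10), cursors c1@10 c2@10 c3@10, authorship ..........
After op 4 (delete): buffer="wtzjpbj" (len 7), cursors c1@7 c2@7 c3@7, authorship .......
After op 5 (insert('w')): buffer="wtzjpbjwww" (len 10), cursors c1@10 c2@10 c3@10, authorship .......123
After op 6 (add_cursor(1)): buffer="wtzjpbjwww" (len 10), cursors c4@1 c1@10 c2@10 c3@10, authorship .......123
After op 7 (move_right): buffer="wtzjpbjwww" (len 10), cursors c4@2 c1@10 c2@10 c3@10, authorship .......123
After op 8 (delete): buffer="wzjpbj" (len 6), cursors c4@1 c1@6 c2@6 c3@6, authorship ......
After op 9 (insert('d')): buffer="wdzjpbjddd" (len 10), cursors c4@2 c1@10 c2@10 c3@10, authorship .4.....123
Authorship (.=original, N=cursor N): . 4 . . . . . 1 2 3
Index 1: author = 4

Answer: cursor 4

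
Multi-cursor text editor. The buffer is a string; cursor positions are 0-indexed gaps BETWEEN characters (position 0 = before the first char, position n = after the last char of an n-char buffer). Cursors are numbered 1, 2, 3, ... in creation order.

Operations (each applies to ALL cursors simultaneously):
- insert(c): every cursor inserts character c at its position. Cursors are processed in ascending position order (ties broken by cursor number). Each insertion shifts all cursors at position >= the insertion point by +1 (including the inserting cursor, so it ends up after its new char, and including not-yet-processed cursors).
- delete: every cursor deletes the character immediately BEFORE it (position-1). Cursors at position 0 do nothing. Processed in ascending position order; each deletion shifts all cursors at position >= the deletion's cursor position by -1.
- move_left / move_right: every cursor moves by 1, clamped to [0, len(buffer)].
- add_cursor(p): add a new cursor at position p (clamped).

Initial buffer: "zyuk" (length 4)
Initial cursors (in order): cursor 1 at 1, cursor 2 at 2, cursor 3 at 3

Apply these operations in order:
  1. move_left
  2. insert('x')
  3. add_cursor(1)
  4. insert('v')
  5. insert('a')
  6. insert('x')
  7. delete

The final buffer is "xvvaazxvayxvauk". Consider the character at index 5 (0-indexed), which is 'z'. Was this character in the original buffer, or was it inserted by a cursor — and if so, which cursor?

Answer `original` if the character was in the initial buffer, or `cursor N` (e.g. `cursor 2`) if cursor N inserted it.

After op 1 (move_left): buffer="zyuk" (len 4), cursors c1@0 c2@1 c3@2, authorship ....
After op 2 (insert('x')): buffer="xzxyxuk" (len 7), cursors c1@1 c2@3 c3@5, authorship 1.2.3..
After op 3 (add_cursor(1)): buffer="xzxyxuk" (len 7), cursors c1@1 c4@1 c2@3 c3@5, authorship 1.2.3..
After op 4 (insert('v')): buffer="xvvzxvyxvuk" (len 11), cursors c1@3 c4@3 c2@6 c3@9, authorship 114.22.33..
After op 5 (insert('a')): buffer="xvvaazxvayxvauk" (len 15), cursors c1@5 c4@5 c2@9 c3@13, authorship 11414.222.333..
After op 6 (insert('x')): buffer="xvvaaxxzxvaxyxvaxuk" (len 19), cursors c1@7 c4@7 c2@12 c3@17, authorship 1141414.2222.3333..
After op 7 (delete): buffer="xvvaazxvayxvauk" (len 15), cursors c1@5 c4@5 c2@9 c3@13, authorship 11414.222.333..
Authorship (.=original, N=cursor N): 1 1 4 1 4 . 2 2 2 . 3 3 3 . .
Index 5: author = original

Answer: original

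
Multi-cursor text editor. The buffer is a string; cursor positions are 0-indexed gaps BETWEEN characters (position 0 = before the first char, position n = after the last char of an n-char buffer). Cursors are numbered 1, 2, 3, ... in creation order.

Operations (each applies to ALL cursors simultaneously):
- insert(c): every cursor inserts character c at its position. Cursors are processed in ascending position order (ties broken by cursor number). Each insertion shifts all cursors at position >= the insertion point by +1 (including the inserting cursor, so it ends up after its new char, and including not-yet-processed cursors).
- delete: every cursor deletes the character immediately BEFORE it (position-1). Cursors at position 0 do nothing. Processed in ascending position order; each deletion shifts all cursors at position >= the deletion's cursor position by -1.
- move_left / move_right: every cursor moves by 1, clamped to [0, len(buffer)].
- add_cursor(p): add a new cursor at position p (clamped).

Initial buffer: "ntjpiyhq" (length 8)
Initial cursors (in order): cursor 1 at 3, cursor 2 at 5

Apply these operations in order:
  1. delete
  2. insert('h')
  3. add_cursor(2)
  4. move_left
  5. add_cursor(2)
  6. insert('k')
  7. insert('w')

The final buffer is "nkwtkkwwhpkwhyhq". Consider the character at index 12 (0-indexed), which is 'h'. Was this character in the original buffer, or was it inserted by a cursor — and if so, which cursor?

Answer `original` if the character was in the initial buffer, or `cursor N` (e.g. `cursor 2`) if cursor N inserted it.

Answer: cursor 2

Derivation:
After op 1 (delete): buffer="ntpyhq" (len 6), cursors c1@2 c2@3, authorship ......
After op 2 (insert('h')): buffer="nthphyhq" (len 8), cursors c1@3 c2@5, authorship ..1.2...
After op 3 (add_cursor(2)): buffer="nthphyhq" (len 8), cursors c3@2 c1@3 c2@5, authorship ..1.2...
After op 4 (move_left): buffer="nthphyhq" (len 8), cursors c3@1 c1@2 c2@4, authorship ..1.2...
After op 5 (add_cursor(2)): buffer="nthphyhq" (len 8), cursors c3@1 c1@2 c4@2 c2@4, authorship ..1.2...
After op 6 (insert('k')): buffer="nktkkhpkhyhq" (len 12), cursors c3@2 c1@5 c4@5 c2@8, authorship .3.141.22...
After op 7 (insert('w')): buffer="nkwtkkwwhpkwhyhq" (len 16), cursors c3@3 c1@8 c4@8 c2@12, authorship .33.14141.222...
Authorship (.=original, N=cursor N): . 3 3 . 1 4 1 4 1 . 2 2 2 . . .
Index 12: author = 2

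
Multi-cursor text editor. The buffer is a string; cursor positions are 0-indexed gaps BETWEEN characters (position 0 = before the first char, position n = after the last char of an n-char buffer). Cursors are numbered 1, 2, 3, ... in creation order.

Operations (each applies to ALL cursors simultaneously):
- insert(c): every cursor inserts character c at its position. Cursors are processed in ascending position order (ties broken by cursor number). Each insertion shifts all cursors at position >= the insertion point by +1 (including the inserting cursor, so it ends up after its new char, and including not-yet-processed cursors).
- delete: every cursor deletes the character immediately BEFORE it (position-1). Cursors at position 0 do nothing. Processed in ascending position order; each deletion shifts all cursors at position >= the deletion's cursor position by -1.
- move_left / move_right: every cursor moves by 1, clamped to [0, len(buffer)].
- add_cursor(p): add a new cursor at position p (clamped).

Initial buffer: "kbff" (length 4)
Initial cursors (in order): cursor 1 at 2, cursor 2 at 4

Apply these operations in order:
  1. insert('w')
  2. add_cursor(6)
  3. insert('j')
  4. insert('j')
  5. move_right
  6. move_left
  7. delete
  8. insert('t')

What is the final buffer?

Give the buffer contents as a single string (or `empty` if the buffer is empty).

Answer: kbwjtffwjttj

Derivation:
After op 1 (insert('w')): buffer="kbwffw" (len 6), cursors c1@3 c2@6, authorship ..1..2
After op 2 (add_cursor(6)): buffer="kbwffw" (len 6), cursors c1@3 c2@6 c3@6, authorship ..1..2
After op 3 (insert('j')): buffer="kbwjffwjj" (len 9), cursors c1@4 c2@9 c3@9, authorship ..11..223
After op 4 (insert('j')): buffer="kbwjjffwjjjj" (len 12), cursors c1@5 c2@12 c3@12, authorship ..111..22323
After op 5 (move_right): buffer="kbwjjffwjjjj" (len 12), cursors c1@6 c2@12 c3@12, authorship ..111..22323
After op 6 (move_left): buffer="kbwjjffwjjjj" (len 12), cursors c1@5 c2@11 c3@11, authorship ..111..22323
After op 7 (delete): buffer="kbwjffwjj" (len 9), cursors c1@4 c2@8 c3@8, authorship ..11..223
After op 8 (insert('t')): buffer="kbwjtffwjttj" (len 12), cursors c1@5 c2@11 c3@11, authorship ..111..22233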